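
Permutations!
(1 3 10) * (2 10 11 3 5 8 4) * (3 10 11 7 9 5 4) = (1 4 2 11 10)(3 7 9 5 8) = [0, 4, 11, 7, 2, 8, 6, 9, 3, 5, 1, 10]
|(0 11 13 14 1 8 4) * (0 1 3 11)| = 12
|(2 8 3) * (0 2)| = |(0 2 8 3)| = 4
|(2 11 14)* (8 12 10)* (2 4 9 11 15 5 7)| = 12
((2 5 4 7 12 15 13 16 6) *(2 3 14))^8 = (2 6 15 4 14 16 12 5 3 13 7)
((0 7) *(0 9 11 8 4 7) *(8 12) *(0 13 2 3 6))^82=((0 13 2 3 6)(4 7 9 11 12 8))^82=(0 2 6 13 3)(4 12 9)(7 8 11)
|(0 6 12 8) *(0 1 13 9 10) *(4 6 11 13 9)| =|(0 11 13 4 6 12 8 1 9 10)| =10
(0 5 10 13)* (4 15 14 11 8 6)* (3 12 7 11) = (0 5 10 13)(3 12 7 11 8 6 4 15 14) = [5, 1, 2, 12, 15, 10, 4, 11, 6, 9, 13, 8, 7, 0, 3, 14]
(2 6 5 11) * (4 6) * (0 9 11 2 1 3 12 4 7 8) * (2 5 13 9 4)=(0 4 6 13 9 11 1 3 12 2 7 8)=[4, 3, 7, 12, 6, 5, 13, 8, 0, 11, 10, 1, 2, 9]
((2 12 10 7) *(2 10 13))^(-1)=((2 12 13)(7 10))^(-1)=(2 13 12)(7 10)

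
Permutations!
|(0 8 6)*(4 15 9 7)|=12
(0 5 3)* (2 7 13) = [5, 1, 7, 0, 4, 3, 6, 13, 8, 9, 10, 11, 12, 2] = (0 5 3)(2 7 13)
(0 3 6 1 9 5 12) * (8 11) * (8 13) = (0 3 6 1 9 5 12)(8 11 13) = [3, 9, 2, 6, 4, 12, 1, 7, 11, 5, 10, 13, 0, 8]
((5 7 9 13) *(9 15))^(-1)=((5 7 15 9 13))^(-1)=(5 13 9 15 7)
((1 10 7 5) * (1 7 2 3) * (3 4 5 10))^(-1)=((1 3)(2 4 5 7 10))^(-1)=(1 3)(2 10 7 5 4)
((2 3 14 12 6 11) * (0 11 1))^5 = ((0 11 2 3 14 12 6 1))^5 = (0 12 2 1 14 11 6 3)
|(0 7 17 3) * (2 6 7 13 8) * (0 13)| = 7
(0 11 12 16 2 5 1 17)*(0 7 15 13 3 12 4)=(0 11 4)(1 17 7 15 13 3 12 16 2 5)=[11, 17, 5, 12, 0, 1, 6, 15, 8, 9, 10, 4, 16, 3, 14, 13, 2, 7]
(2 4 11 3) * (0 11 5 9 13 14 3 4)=(0 11 4 5 9 13 14 3 2)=[11, 1, 0, 2, 5, 9, 6, 7, 8, 13, 10, 4, 12, 14, 3]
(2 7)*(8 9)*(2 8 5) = (2 7 8 9 5) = [0, 1, 7, 3, 4, 2, 6, 8, 9, 5]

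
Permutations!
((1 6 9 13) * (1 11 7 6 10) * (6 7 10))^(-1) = (1 10 11 13 9 6)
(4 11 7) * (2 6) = (2 6)(4 11 7) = [0, 1, 6, 3, 11, 5, 2, 4, 8, 9, 10, 7]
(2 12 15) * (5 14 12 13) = [0, 1, 13, 3, 4, 14, 6, 7, 8, 9, 10, 11, 15, 5, 12, 2] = (2 13 5 14 12 15)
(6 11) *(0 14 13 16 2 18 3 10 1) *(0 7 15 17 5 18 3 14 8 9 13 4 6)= (0 8 9 13 16 2 3 10 1 7 15 17 5 18 14 4 6 11)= [8, 7, 3, 10, 6, 18, 11, 15, 9, 13, 1, 0, 12, 16, 4, 17, 2, 5, 14]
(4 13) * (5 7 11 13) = (4 5 7 11 13) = [0, 1, 2, 3, 5, 7, 6, 11, 8, 9, 10, 13, 12, 4]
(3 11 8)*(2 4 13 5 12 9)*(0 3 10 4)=(0 3 11 8 10 4 13 5 12 9 2)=[3, 1, 0, 11, 13, 12, 6, 7, 10, 2, 4, 8, 9, 5]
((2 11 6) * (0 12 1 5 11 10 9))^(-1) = (0 9 10 2 6 11 5 1 12)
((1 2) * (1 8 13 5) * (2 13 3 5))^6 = (13)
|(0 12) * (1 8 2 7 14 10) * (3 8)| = |(0 12)(1 3 8 2 7 14 10)| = 14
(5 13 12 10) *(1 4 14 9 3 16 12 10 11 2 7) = (1 4 14 9 3 16 12 11 2 7)(5 13 10) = [0, 4, 7, 16, 14, 13, 6, 1, 8, 3, 5, 2, 11, 10, 9, 15, 12]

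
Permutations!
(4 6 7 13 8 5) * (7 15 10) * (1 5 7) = (1 5 4 6 15 10)(7 13 8) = [0, 5, 2, 3, 6, 4, 15, 13, 7, 9, 1, 11, 12, 8, 14, 10]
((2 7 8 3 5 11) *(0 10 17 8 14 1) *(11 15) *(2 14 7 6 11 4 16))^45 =((0 10 17 8 3 5 15 4 16 2 6 11 14 1))^45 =(0 8 15 2 14 10 3 4 6 1 17 5 16 11)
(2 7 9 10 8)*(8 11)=(2 7 9 10 11 8)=[0, 1, 7, 3, 4, 5, 6, 9, 2, 10, 11, 8]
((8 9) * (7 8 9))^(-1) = ((9)(7 8))^(-1) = (9)(7 8)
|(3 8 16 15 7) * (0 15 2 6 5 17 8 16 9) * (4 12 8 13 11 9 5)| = 15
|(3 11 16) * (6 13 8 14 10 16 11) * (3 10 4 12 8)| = |(3 6 13)(4 12 8 14)(10 16)| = 12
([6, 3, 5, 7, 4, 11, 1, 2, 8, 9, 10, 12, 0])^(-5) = [7, 5, 0, 11, 4, 6, 2, 12, 8, 9, 10, 1, 3]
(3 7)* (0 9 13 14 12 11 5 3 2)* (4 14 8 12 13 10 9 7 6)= (0 7 2)(3 6 4 14 13 8 12 11 5)(9 10)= [7, 1, 0, 6, 14, 3, 4, 2, 12, 10, 9, 5, 11, 8, 13]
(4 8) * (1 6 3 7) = (1 6 3 7)(4 8) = [0, 6, 2, 7, 8, 5, 3, 1, 4]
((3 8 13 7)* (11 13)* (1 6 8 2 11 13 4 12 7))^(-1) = (1 13 8 6)(2 3 7 12 4 11)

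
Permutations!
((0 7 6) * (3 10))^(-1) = ((0 7 6)(3 10))^(-1) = (0 6 7)(3 10)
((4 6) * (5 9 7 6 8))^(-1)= (4 6 7 9 5 8)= ((4 8 5 9 7 6))^(-1)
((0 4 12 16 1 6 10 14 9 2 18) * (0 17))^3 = (0 16 10 2)(1 14 18 4)(6 9 17 12)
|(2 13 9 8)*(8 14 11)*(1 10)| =6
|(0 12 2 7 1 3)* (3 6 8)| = |(0 12 2 7 1 6 8 3)| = 8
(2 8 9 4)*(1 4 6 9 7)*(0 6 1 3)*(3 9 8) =(0 6 8 7 9 1 4 2 3) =[6, 4, 3, 0, 2, 5, 8, 9, 7, 1]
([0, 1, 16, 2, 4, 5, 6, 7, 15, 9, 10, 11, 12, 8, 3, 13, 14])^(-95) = [0, 1, 16, 2, 4, 5, 6, 7, 15, 9, 10, 11, 12, 8, 3, 13, 14]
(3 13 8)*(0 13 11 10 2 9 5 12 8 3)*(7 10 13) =(0 7 10 2 9 5 12 8)(3 11 13) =[7, 1, 9, 11, 4, 12, 6, 10, 0, 5, 2, 13, 8, 3]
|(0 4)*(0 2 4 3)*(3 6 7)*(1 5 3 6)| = |(0 1 5 3)(2 4)(6 7)| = 4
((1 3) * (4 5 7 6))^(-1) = ((1 3)(4 5 7 6))^(-1) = (1 3)(4 6 7 5)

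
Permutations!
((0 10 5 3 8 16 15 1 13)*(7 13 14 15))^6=(0 7 8 5)(3 10 13 16)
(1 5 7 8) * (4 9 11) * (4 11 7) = (11)(1 5 4 9 7 8) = [0, 5, 2, 3, 9, 4, 6, 8, 1, 7, 10, 11]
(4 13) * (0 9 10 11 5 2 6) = (0 9 10 11 5 2 6)(4 13) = [9, 1, 6, 3, 13, 2, 0, 7, 8, 10, 11, 5, 12, 4]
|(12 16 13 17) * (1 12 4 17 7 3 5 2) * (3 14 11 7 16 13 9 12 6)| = 60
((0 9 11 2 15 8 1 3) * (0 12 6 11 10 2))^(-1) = ((0 9 10 2 15 8 1 3 12 6 11))^(-1) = (0 11 6 12 3 1 8 15 2 10 9)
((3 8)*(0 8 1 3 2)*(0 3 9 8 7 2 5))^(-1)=((0 7 2 3 1 9 8 5))^(-1)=(0 5 8 9 1 3 2 7)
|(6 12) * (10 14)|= |(6 12)(10 14)|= 2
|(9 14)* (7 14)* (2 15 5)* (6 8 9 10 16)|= |(2 15 5)(6 8 9 7 14 10 16)|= 21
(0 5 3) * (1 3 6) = (0 5 6 1 3) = [5, 3, 2, 0, 4, 6, 1]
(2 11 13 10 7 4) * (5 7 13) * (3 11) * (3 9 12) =(2 9 12 3 11 5 7 4)(10 13) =[0, 1, 9, 11, 2, 7, 6, 4, 8, 12, 13, 5, 3, 10]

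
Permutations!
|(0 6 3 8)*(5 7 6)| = |(0 5 7 6 3 8)| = 6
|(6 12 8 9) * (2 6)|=5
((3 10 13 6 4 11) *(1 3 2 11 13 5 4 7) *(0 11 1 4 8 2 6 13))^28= ((13)(0 11 6 7 4)(1 3 10 5 8 2))^28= (13)(0 7 11 4 6)(1 8 10)(2 5 3)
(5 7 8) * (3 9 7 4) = (3 9 7 8 5 4) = [0, 1, 2, 9, 3, 4, 6, 8, 5, 7]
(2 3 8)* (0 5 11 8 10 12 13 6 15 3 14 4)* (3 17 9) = (0 5 11 8 2 14 4)(3 10 12 13 6 15 17 9) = [5, 1, 14, 10, 0, 11, 15, 7, 2, 3, 12, 8, 13, 6, 4, 17, 16, 9]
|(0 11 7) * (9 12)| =|(0 11 7)(9 12)| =6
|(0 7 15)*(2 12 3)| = 3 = |(0 7 15)(2 12 3)|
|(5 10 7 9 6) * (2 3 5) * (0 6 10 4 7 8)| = |(0 6 2 3 5 4 7 9 10 8)| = 10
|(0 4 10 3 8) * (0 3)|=|(0 4 10)(3 8)|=6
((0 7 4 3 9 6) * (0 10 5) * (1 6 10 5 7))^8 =((0 1 6 5)(3 9 10 7 4))^8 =(3 7 9 4 10)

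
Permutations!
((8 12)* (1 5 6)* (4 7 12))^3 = (4 8 12 7)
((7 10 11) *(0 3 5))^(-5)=(0 3 5)(7 10 11)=((0 3 5)(7 10 11))^(-5)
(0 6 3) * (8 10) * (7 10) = (0 6 3)(7 10 8) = [6, 1, 2, 0, 4, 5, 3, 10, 7, 9, 8]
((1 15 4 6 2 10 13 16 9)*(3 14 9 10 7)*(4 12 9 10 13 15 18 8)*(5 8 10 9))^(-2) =((1 18 10 15 12 5 8 4 6 2 7 3 14 9)(13 16))^(-2) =(1 14 7 6 8 12 10)(2 4 5 15 18 9 3)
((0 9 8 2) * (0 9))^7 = (2 9 8)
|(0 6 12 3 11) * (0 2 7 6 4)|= |(0 4)(2 7 6 12 3 11)|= 6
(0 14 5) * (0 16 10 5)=(0 14)(5 16 10)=[14, 1, 2, 3, 4, 16, 6, 7, 8, 9, 5, 11, 12, 13, 0, 15, 10]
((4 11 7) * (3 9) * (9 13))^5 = ((3 13 9)(4 11 7))^5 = (3 9 13)(4 7 11)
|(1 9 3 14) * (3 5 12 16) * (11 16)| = 8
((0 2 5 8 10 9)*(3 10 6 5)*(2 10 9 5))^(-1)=(0 9 3 2 6 8 5 10)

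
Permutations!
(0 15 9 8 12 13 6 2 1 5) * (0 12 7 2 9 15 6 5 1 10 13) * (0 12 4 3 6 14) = (15)(0 14)(2 10 13 5 4 3 6 9 8 7) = [14, 1, 10, 6, 3, 4, 9, 2, 7, 8, 13, 11, 12, 5, 0, 15]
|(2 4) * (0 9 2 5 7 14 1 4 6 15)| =|(0 9 2 6 15)(1 4 5 7 14)| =5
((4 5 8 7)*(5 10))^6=(4 10 5 8 7)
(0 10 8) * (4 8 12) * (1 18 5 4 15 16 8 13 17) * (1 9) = (0 10 12 15 16 8)(1 18 5 4 13 17 9) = [10, 18, 2, 3, 13, 4, 6, 7, 0, 1, 12, 11, 15, 17, 14, 16, 8, 9, 5]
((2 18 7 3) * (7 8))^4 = (2 3 7 8 18)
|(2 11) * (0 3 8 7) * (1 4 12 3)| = 14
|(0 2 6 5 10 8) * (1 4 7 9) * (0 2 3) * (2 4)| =|(0 3)(1 2 6 5 10 8 4 7 9)| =18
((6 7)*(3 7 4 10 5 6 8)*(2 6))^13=(2 10 6 5 4)(3 7 8)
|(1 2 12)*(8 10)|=6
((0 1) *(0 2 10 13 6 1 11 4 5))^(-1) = ((0 11 4 5)(1 2 10 13 6))^(-1) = (0 5 4 11)(1 6 13 10 2)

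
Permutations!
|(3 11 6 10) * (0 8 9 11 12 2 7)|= 10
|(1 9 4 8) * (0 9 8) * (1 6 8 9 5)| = 10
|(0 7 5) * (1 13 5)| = |(0 7 1 13 5)| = 5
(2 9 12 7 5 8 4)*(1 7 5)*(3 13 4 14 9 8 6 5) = (1 7)(2 8 14 9 12 3 13 4)(5 6) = [0, 7, 8, 13, 2, 6, 5, 1, 14, 12, 10, 11, 3, 4, 9]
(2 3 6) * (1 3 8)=[0, 3, 8, 6, 4, 5, 2, 7, 1]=(1 3 6 2 8)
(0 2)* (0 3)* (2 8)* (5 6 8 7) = (0 7 5 6 8 2 3) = [7, 1, 3, 0, 4, 6, 8, 5, 2]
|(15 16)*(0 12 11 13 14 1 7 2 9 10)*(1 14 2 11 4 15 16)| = |(16)(0 12 4 15 1 7 11 13 2 9 10)| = 11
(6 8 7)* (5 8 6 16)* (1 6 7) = (1 6 7 16 5 8) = [0, 6, 2, 3, 4, 8, 7, 16, 1, 9, 10, 11, 12, 13, 14, 15, 5]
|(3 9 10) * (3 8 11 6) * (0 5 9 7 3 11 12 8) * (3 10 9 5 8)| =6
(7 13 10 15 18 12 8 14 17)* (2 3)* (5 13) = (2 3)(5 13 10 15 18 12 8 14 17 7) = [0, 1, 3, 2, 4, 13, 6, 5, 14, 9, 15, 11, 8, 10, 17, 18, 16, 7, 12]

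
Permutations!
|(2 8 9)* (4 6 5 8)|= |(2 4 6 5 8 9)|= 6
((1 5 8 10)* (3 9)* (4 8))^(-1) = ((1 5 4 8 10)(3 9))^(-1) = (1 10 8 4 5)(3 9)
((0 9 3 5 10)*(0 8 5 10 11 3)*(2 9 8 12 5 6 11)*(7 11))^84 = (0 12 7 9 10 6 2 3 8 5 11)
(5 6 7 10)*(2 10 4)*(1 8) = (1 8)(2 10 5 6 7 4) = [0, 8, 10, 3, 2, 6, 7, 4, 1, 9, 5]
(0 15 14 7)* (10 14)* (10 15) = (15)(0 10 14 7) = [10, 1, 2, 3, 4, 5, 6, 0, 8, 9, 14, 11, 12, 13, 7, 15]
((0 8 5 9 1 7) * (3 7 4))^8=(9)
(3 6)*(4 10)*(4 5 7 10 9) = (3 6)(4 9)(5 7 10) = [0, 1, 2, 6, 9, 7, 3, 10, 8, 4, 5]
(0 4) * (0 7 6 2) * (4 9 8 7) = (0 9 8 7 6 2) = [9, 1, 0, 3, 4, 5, 2, 6, 7, 8]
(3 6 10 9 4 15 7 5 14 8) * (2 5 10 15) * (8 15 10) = (2 5 14 15 7 8 3 6 10 9 4) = [0, 1, 5, 6, 2, 14, 10, 8, 3, 4, 9, 11, 12, 13, 15, 7]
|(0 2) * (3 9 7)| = 6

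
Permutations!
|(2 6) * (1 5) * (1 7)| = |(1 5 7)(2 6)| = 6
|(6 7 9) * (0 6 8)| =|(0 6 7 9 8)| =5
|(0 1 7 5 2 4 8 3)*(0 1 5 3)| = |(0 5 2 4 8)(1 7 3)| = 15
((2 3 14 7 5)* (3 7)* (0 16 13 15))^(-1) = ((0 16 13 15)(2 7 5)(3 14))^(-1) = (0 15 13 16)(2 5 7)(3 14)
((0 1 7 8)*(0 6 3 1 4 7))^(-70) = (8)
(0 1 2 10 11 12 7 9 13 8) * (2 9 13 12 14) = [1, 9, 10, 3, 4, 5, 6, 13, 0, 12, 11, 14, 7, 8, 2] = (0 1 9 12 7 13 8)(2 10 11 14)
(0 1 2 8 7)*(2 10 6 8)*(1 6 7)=(0 6 8 1 10 7)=[6, 10, 2, 3, 4, 5, 8, 0, 1, 9, 7]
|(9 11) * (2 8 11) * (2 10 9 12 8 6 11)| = 10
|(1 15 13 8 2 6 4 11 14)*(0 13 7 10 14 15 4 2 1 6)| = |(0 13 8 1 4 11 15 7 10 14 6 2)| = 12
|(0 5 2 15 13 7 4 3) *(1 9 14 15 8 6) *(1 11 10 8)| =44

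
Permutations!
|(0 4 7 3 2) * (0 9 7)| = 4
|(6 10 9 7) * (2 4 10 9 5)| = 12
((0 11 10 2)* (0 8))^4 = (0 8 2 10 11)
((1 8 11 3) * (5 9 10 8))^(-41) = ((1 5 9 10 8 11 3))^(-41) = (1 5 9 10 8 11 3)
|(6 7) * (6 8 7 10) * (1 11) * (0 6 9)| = |(0 6 10 9)(1 11)(7 8)| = 4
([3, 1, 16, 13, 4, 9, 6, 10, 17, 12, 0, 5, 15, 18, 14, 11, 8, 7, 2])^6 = (0 8 13 7 2)(3 17 18 10 16)(5 9 12 15 11)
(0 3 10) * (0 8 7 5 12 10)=(0 3)(5 12 10 8 7)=[3, 1, 2, 0, 4, 12, 6, 5, 7, 9, 8, 11, 10]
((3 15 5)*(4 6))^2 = ((3 15 5)(4 6))^2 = (3 5 15)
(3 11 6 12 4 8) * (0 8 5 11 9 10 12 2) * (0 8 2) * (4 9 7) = (0 2 8 3 7 4 5 11 6)(9 10 12) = [2, 1, 8, 7, 5, 11, 0, 4, 3, 10, 12, 6, 9]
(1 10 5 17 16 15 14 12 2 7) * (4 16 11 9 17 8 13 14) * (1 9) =(1 10 5 8 13 14 12 2 7 9 17 11)(4 16 15) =[0, 10, 7, 3, 16, 8, 6, 9, 13, 17, 5, 1, 2, 14, 12, 4, 15, 11]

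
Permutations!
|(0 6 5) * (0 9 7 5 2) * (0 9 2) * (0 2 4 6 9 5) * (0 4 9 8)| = 6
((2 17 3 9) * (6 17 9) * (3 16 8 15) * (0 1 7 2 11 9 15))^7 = (0 17 15 1 16 3 7 8 6 2)(9 11)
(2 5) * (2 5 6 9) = (2 6 9) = [0, 1, 6, 3, 4, 5, 9, 7, 8, 2]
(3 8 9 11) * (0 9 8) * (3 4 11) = (0 9 3)(4 11) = [9, 1, 2, 0, 11, 5, 6, 7, 8, 3, 10, 4]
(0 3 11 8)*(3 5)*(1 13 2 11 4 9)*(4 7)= (0 5 3 7 4 9 1 13 2 11 8)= [5, 13, 11, 7, 9, 3, 6, 4, 0, 1, 10, 8, 12, 2]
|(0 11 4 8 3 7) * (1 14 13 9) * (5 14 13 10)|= 6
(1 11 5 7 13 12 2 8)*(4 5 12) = (1 11 12 2 8)(4 5 7 13) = [0, 11, 8, 3, 5, 7, 6, 13, 1, 9, 10, 12, 2, 4]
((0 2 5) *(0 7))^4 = ((0 2 5 7))^4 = (7)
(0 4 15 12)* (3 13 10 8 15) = [4, 1, 2, 13, 3, 5, 6, 7, 15, 9, 8, 11, 0, 10, 14, 12] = (0 4 3 13 10 8 15 12)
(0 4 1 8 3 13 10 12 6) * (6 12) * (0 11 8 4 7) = (0 7)(1 4)(3 13 10 6 11 8) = [7, 4, 2, 13, 1, 5, 11, 0, 3, 9, 6, 8, 12, 10]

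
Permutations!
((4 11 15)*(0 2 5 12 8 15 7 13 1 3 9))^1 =(0 2 5 12 8 15 4 11 7 13 1 3 9)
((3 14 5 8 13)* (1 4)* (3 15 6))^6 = (3 6 15 13 8 5 14) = ((1 4)(3 14 5 8 13 15 6))^6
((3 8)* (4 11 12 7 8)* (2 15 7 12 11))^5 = ((2 15 7 8 3 4))^5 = (2 4 3 8 7 15)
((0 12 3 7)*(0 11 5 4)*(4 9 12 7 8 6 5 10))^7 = ((0 7 11 10 4)(3 8 6 5 9 12))^7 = (0 11 4 7 10)(3 8 6 5 9 12)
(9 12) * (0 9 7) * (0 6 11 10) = (0 9 12 7 6 11 10) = [9, 1, 2, 3, 4, 5, 11, 6, 8, 12, 0, 10, 7]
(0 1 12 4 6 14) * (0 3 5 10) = (0 1 12 4 6 14 3 5 10) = [1, 12, 2, 5, 6, 10, 14, 7, 8, 9, 0, 11, 4, 13, 3]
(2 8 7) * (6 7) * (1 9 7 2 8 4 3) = (1 9 7 8 6 2 4 3) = [0, 9, 4, 1, 3, 5, 2, 8, 6, 7]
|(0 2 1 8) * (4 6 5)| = 12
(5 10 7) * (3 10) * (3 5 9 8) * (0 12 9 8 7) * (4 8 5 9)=(0 12 4 8 3 10)(5 9 7)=[12, 1, 2, 10, 8, 9, 6, 5, 3, 7, 0, 11, 4]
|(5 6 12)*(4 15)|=|(4 15)(5 6 12)|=6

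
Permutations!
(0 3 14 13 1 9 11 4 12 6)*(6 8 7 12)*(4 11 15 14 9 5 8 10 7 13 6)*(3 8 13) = (0 8 3 9 15 14 6)(1 5 13)(7 12 10) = [8, 5, 2, 9, 4, 13, 0, 12, 3, 15, 7, 11, 10, 1, 6, 14]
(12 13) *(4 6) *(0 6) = (0 6 4)(12 13) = [6, 1, 2, 3, 0, 5, 4, 7, 8, 9, 10, 11, 13, 12]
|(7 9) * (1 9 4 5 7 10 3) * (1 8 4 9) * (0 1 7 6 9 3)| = |(0 1 7 3 8 4 5 6 9 10)| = 10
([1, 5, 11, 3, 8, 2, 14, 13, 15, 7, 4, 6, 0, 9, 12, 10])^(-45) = [2, 11, 14, 3, 10, 6, 0, 7, 4, 9, 15, 12, 5, 13, 1, 8]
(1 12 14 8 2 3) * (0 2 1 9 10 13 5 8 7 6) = (0 2 3 9 10 13 5 8 1 12 14 7 6) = [2, 12, 3, 9, 4, 8, 0, 6, 1, 10, 13, 11, 14, 5, 7]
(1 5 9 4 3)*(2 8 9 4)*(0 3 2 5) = (0 3 1)(2 8 9 5 4) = [3, 0, 8, 1, 2, 4, 6, 7, 9, 5]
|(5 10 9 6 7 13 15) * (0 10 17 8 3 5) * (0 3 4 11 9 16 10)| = |(3 5 17 8 4 11 9 6 7 13 15)(10 16)| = 22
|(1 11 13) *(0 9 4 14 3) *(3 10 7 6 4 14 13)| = 11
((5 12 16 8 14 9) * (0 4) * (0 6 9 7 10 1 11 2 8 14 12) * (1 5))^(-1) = ((0 4 6 9 1 11 2 8 12 16 14 7 10 5))^(-1) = (0 5 10 7 14 16 12 8 2 11 1 9 6 4)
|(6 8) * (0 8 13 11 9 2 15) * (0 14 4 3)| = |(0 8 6 13 11 9 2 15 14 4 3)| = 11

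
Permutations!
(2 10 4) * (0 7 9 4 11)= (0 7 9 4 2 10 11)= [7, 1, 10, 3, 2, 5, 6, 9, 8, 4, 11, 0]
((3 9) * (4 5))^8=(9)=((3 9)(4 5))^8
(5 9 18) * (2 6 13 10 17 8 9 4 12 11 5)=(2 6 13 10 17 8 9 18)(4 12 11 5)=[0, 1, 6, 3, 12, 4, 13, 7, 9, 18, 17, 5, 11, 10, 14, 15, 16, 8, 2]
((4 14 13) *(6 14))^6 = ((4 6 14 13))^6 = (4 14)(6 13)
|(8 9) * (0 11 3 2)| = 4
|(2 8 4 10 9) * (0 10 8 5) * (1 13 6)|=30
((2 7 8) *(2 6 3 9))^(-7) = ((2 7 8 6 3 9))^(-7) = (2 9 3 6 8 7)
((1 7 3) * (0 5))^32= (1 3 7)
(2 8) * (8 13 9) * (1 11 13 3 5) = (1 11 13 9 8 2 3 5) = [0, 11, 3, 5, 4, 1, 6, 7, 2, 8, 10, 13, 12, 9]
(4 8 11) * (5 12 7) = (4 8 11)(5 12 7) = [0, 1, 2, 3, 8, 12, 6, 5, 11, 9, 10, 4, 7]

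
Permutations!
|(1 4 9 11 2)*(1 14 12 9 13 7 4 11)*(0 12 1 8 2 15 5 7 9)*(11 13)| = 30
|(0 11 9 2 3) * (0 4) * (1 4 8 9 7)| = 20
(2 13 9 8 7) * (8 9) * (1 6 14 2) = (1 6 14 2 13 8 7) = [0, 6, 13, 3, 4, 5, 14, 1, 7, 9, 10, 11, 12, 8, 2]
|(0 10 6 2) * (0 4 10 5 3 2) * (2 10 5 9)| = 8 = |(0 9 2 4 5 3 10 6)|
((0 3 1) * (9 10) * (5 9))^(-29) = ((0 3 1)(5 9 10))^(-29) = (0 3 1)(5 9 10)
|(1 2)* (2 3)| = 3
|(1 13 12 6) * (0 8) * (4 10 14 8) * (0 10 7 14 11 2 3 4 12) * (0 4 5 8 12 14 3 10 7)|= |(0 14 12 6 1 13 4)(2 10 11)(3 5 8 7)|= 84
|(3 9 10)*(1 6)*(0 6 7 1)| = 6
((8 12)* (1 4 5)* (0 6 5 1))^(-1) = (0 5 6)(1 4)(8 12)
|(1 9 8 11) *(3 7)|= |(1 9 8 11)(3 7)|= 4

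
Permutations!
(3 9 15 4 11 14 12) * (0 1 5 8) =[1, 5, 2, 9, 11, 8, 6, 7, 0, 15, 10, 14, 3, 13, 12, 4] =(0 1 5 8)(3 9 15 4 11 14 12)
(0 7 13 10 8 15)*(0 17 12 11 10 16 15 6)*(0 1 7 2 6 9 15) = (0 2 6 1 7 13 16)(8 9 15 17 12 11 10) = [2, 7, 6, 3, 4, 5, 1, 13, 9, 15, 8, 10, 11, 16, 14, 17, 0, 12]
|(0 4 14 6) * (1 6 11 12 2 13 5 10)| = 11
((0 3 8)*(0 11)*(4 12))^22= (12)(0 8)(3 11)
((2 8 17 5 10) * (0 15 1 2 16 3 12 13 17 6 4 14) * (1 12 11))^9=((0 15 12 13 17 5 10 16 3 11 1 2 8 6 4 14))^9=(0 11 12 2 17 6 10 14 3 15 1 13 8 5 4 16)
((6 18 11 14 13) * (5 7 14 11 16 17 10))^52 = (5 17 18 13 7 10 16 6 14) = ((5 7 14 13 6 18 16 17 10))^52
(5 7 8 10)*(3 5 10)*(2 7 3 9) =(10)(2 7 8 9)(3 5) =[0, 1, 7, 5, 4, 3, 6, 8, 9, 2, 10]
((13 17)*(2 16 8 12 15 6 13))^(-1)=((2 16 8 12 15 6 13 17))^(-1)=(2 17 13 6 15 12 8 16)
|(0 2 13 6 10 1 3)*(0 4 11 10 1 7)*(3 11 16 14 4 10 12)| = 30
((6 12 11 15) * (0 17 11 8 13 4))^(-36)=((0 17 11 15 6 12 8 13 4))^(-36)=(17)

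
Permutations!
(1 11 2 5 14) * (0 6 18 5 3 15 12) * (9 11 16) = (0 6 18 5 14 1 16 9 11 2 3 15 12) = [6, 16, 3, 15, 4, 14, 18, 7, 8, 11, 10, 2, 0, 13, 1, 12, 9, 17, 5]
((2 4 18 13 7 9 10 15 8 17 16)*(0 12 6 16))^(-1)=(0 17 8 15 10 9 7 13 18 4 2 16 6 12)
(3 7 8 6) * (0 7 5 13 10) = (0 7 8 6 3 5 13 10) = [7, 1, 2, 5, 4, 13, 3, 8, 6, 9, 0, 11, 12, 10]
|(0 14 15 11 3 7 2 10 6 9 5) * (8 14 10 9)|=|(0 10 6 8 14 15 11 3 7 2 9 5)|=12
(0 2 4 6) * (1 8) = (0 2 4 6)(1 8) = [2, 8, 4, 3, 6, 5, 0, 7, 1]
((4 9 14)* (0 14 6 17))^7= ((0 14 4 9 6 17))^7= (0 14 4 9 6 17)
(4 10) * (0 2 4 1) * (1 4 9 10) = (0 2 9 10 4 1) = [2, 0, 9, 3, 1, 5, 6, 7, 8, 10, 4]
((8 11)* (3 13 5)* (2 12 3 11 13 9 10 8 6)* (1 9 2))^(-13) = ((1 9 10 8 13 5 11 6)(2 12 3))^(-13) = (1 8 11 9 13 6 10 5)(2 3 12)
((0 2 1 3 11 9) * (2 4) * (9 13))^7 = ((0 4 2 1 3 11 13 9))^7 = (0 9 13 11 3 1 2 4)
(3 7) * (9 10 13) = (3 7)(9 10 13) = [0, 1, 2, 7, 4, 5, 6, 3, 8, 10, 13, 11, 12, 9]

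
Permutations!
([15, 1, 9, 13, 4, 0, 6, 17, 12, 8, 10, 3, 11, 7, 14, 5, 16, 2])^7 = [15, 1, 7, 12, 4, 0, 6, 3, 2, 17, 10, 8, 9, 11, 14, 5, 16, 13]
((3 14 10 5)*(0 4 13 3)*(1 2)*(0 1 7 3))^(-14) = (14)(0 4 13)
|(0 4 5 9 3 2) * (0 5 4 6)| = |(0 6)(2 5 9 3)| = 4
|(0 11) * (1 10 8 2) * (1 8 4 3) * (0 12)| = 12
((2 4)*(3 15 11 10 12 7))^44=((2 4)(3 15 11 10 12 7))^44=(3 11 12)(7 15 10)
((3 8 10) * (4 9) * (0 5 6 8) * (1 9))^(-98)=(0 10 6)(1 9 4)(3 8 5)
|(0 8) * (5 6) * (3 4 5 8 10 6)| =|(0 10 6 8)(3 4 5)| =12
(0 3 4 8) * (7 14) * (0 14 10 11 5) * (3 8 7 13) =(0 8 14 13 3 4 7 10 11 5) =[8, 1, 2, 4, 7, 0, 6, 10, 14, 9, 11, 5, 12, 3, 13]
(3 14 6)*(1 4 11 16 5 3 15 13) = (1 4 11 16 5 3 14 6 15 13) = [0, 4, 2, 14, 11, 3, 15, 7, 8, 9, 10, 16, 12, 1, 6, 13, 5]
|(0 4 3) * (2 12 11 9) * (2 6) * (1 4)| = |(0 1 4 3)(2 12 11 9 6)| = 20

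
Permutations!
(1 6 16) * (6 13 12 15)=[0, 13, 2, 3, 4, 5, 16, 7, 8, 9, 10, 11, 15, 12, 14, 6, 1]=(1 13 12 15 6 16)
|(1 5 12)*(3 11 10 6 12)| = |(1 5 3 11 10 6 12)| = 7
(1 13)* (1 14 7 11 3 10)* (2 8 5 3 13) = (1 2 8 5 3 10)(7 11 13 14) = [0, 2, 8, 10, 4, 3, 6, 11, 5, 9, 1, 13, 12, 14, 7]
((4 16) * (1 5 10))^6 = (16) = ((1 5 10)(4 16))^6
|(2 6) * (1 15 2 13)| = 5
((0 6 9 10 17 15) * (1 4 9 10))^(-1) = (0 15 17 10 6)(1 9 4)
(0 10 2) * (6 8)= (0 10 2)(6 8)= [10, 1, 0, 3, 4, 5, 8, 7, 6, 9, 2]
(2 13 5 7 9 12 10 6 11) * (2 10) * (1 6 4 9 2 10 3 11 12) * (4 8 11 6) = (1 4 9)(2 13 5 7)(3 6 12 10 8 11) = [0, 4, 13, 6, 9, 7, 12, 2, 11, 1, 8, 3, 10, 5]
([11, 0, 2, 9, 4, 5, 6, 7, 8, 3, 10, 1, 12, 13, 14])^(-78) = [0, 1, 2, 3, 4, 5, 6, 7, 8, 9, 10, 11, 12, 13, 14]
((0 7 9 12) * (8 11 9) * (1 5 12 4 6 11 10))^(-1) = (0 12 5 1 10 8 7)(4 9 11 6)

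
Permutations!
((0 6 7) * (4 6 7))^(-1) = ((0 7)(4 6))^(-1) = (0 7)(4 6)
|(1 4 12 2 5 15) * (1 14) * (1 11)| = 8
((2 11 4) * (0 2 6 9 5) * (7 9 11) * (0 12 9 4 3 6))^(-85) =((0 2 7 4)(3 6 11)(5 12 9))^(-85) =(0 4 7 2)(3 11 6)(5 9 12)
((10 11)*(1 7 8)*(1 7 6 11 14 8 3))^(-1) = ((1 6 11 10 14 8 7 3))^(-1) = (1 3 7 8 14 10 11 6)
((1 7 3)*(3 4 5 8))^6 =((1 7 4 5 8 3))^6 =(8)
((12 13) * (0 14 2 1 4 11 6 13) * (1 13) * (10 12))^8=(0 2 10)(12 14 13)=((0 14 2 13 10 12)(1 4 11 6))^8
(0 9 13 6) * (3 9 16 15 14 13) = [16, 1, 2, 9, 4, 5, 0, 7, 8, 3, 10, 11, 12, 6, 13, 14, 15] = (0 16 15 14 13 6)(3 9)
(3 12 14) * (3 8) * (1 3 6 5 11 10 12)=(1 3)(5 11 10 12 14 8 6)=[0, 3, 2, 1, 4, 11, 5, 7, 6, 9, 12, 10, 14, 13, 8]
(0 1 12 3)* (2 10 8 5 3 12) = (12)(0 1 2 10 8 5 3) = [1, 2, 10, 0, 4, 3, 6, 7, 5, 9, 8, 11, 12]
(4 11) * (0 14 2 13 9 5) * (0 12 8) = [14, 1, 13, 3, 11, 12, 6, 7, 0, 5, 10, 4, 8, 9, 2] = (0 14 2 13 9 5 12 8)(4 11)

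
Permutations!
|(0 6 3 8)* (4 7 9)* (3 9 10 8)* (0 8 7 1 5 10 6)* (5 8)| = |(1 8 5 10 7 6 9 4)| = 8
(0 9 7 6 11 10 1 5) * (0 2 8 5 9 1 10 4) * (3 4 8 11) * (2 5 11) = (0 1 9 7 6 3 4)(8 11) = [1, 9, 2, 4, 0, 5, 3, 6, 11, 7, 10, 8]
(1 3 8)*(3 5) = (1 5 3 8) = [0, 5, 2, 8, 4, 3, 6, 7, 1]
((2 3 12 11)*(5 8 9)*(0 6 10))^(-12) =((0 6 10)(2 3 12 11)(5 8 9))^(-12) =(12)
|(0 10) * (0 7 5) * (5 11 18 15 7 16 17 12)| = |(0 10 16 17 12 5)(7 11 18 15)| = 12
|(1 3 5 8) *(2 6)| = 4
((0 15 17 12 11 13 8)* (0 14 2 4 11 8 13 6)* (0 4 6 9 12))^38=((0 15 17)(2 6 4 11 9 12 8 14))^38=(0 17 15)(2 8 9 4)(6 14 12 11)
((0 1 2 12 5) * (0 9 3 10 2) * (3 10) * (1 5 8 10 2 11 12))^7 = (0 9 1 5 2)(8 12 11 10)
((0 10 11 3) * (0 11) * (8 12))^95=(0 10)(3 11)(8 12)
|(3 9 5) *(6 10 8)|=|(3 9 5)(6 10 8)|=3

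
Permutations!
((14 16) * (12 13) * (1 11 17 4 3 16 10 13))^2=((1 11 17 4 3 16 14 10 13 12))^2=(1 17 3 14 13)(4 16 10 12 11)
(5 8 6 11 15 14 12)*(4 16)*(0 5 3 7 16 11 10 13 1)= [5, 0, 2, 7, 11, 8, 10, 16, 6, 9, 13, 15, 3, 1, 12, 14, 4]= (0 5 8 6 10 13 1)(3 7 16 4 11 15 14 12)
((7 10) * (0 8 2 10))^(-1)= (0 7 10 2 8)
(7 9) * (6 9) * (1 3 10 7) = (1 3 10 7 6 9) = [0, 3, 2, 10, 4, 5, 9, 6, 8, 1, 7]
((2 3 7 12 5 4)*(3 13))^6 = ((2 13 3 7 12 5 4))^6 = (2 4 5 12 7 3 13)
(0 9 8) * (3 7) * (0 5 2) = (0 9 8 5 2)(3 7) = [9, 1, 0, 7, 4, 2, 6, 3, 5, 8]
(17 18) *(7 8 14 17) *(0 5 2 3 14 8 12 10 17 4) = (0 5 2 3 14 4)(7 12 10 17 18) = [5, 1, 3, 14, 0, 2, 6, 12, 8, 9, 17, 11, 10, 13, 4, 15, 16, 18, 7]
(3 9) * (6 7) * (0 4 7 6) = (0 4 7)(3 9) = [4, 1, 2, 9, 7, 5, 6, 0, 8, 3]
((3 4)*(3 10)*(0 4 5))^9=(0 5 3 10 4)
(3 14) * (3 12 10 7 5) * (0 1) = [1, 0, 2, 14, 4, 3, 6, 5, 8, 9, 7, 11, 10, 13, 12] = (0 1)(3 14 12 10 7 5)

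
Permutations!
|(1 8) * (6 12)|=|(1 8)(6 12)|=2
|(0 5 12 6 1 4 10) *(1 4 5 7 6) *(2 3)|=30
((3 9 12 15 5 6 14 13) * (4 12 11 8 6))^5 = (3 14 8 9 13 6 11)(4 12 15 5) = ((3 9 11 8 6 14 13)(4 12 15 5))^5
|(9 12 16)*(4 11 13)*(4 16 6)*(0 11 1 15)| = |(0 11 13 16 9 12 6 4 1 15)| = 10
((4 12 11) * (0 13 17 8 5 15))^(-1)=(0 15 5 8 17 13)(4 11 12)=((0 13 17 8 5 15)(4 12 11))^(-1)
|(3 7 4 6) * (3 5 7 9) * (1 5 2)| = 6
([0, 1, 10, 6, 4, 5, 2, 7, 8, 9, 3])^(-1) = (2 6 3 10)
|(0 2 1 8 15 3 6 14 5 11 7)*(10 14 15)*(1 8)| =24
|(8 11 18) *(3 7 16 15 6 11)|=8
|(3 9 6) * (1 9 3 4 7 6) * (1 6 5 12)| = |(1 9 6 4 7 5 12)| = 7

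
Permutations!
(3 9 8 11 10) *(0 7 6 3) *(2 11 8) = [7, 1, 11, 9, 4, 5, 3, 6, 8, 2, 0, 10] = (0 7 6 3 9 2 11 10)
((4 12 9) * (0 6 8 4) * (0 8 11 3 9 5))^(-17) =(0 6 11 3 9 8 4 12 5)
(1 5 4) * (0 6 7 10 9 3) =(0 6 7 10 9 3)(1 5 4) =[6, 5, 2, 0, 1, 4, 7, 10, 8, 3, 9]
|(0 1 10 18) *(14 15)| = 4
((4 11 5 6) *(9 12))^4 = (12)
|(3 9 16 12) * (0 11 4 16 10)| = |(0 11 4 16 12 3 9 10)| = 8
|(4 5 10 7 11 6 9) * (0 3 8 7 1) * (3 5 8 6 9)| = 20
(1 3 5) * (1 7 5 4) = (1 3 4)(5 7) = [0, 3, 2, 4, 1, 7, 6, 5]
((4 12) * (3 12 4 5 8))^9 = (3 12 5 8)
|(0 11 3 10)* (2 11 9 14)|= 7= |(0 9 14 2 11 3 10)|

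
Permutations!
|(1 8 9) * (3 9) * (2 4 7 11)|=|(1 8 3 9)(2 4 7 11)|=4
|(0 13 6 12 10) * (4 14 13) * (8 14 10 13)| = 6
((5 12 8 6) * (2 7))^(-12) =((2 7)(5 12 8 6))^(-12) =(12)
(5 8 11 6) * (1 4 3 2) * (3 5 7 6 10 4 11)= (1 11 10 4 5 8 3 2)(6 7)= [0, 11, 1, 2, 5, 8, 7, 6, 3, 9, 4, 10]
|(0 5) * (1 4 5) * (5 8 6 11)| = |(0 1 4 8 6 11 5)| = 7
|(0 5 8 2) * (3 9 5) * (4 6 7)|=6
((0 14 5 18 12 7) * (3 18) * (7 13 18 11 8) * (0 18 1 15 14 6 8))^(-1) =(0 11 3 5 14 15 1 13 12 18 7 8 6)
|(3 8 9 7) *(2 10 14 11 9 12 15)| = 10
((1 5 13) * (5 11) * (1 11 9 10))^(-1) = ((1 9 10)(5 13 11))^(-1) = (1 10 9)(5 11 13)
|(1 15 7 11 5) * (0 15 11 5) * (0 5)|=|(0 15 7)(1 11 5)|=3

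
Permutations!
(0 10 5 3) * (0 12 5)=(0 10)(3 12 5)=[10, 1, 2, 12, 4, 3, 6, 7, 8, 9, 0, 11, 5]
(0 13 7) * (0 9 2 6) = (0 13 7 9 2 6) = [13, 1, 6, 3, 4, 5, 0, 9, 8, 2, 10, 11, 12, 7]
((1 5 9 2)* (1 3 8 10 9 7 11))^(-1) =((1 5 7 11)(2 3 8 10 9))^(-1) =(1 11 7 5)(2 9 10 8 3)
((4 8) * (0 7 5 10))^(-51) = (0 7 5 10)(4 8)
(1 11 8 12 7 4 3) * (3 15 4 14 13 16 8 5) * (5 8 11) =[0, 5, 2, 1, 15, 3, 6, 14, 12, 9, 10, 8, 7, 16, 13, 4, 11] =(1 5 3)(4 15)(7 14 13 16 11 8 12)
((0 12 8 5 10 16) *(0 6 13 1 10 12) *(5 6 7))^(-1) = (1 13 6 8 12 5 7 16 10)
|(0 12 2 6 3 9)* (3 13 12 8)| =|(0 8 3 9)(2 6 13 12)| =4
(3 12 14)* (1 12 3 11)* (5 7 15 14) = [0, 12, 2, 3, 4, 7, 6, 15, 8, 9, 10, 1, 5, 13, 11, 14] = (1 12 5 7 15 14 11)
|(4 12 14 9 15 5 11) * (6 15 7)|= |(4 12 14 9 7 6 15 5 11)|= 9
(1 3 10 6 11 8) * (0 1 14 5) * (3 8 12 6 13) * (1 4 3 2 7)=(0 4 3 10 13 2 7 1 8 14 5)(6 11 12)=[4, 8, 7, 10, 3, 0, 11, 1, 14, 9, 13, 12, 6, 2, 5]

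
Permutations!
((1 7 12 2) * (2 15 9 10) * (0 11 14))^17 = (0 14 11)(1 15 2 12 10 7 9)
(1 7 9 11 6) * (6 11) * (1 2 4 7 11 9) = (1 11 9 6 2 4 7) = [0, 11, 4, 3, 7, 5, 2, 1, 8, 6, 10, 9]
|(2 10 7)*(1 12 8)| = |(1 12 8)(2 10 7)| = 3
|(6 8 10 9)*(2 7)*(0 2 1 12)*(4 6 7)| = |(0 2 4 6 8 10 9 7 1 12)| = 10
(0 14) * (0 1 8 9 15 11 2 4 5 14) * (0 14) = (0 14 1 8 9 15 11 2 4 5) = [14, 8, 4, 3, 5, 0, 6, 7, 9, 15, 10, 2, 12, 13, 1, 11]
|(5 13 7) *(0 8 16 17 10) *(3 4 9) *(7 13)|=30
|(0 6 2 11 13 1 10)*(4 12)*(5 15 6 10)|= |(0 10)(1 5 15 6 2 11 13)(4 12)|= 14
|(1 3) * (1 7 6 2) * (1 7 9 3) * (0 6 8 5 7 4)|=|(0 6 2 4)(3 9)(5 7 8)|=12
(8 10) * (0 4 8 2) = (0 4 8 10 2) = [4, 1, 0, 3, 8, 5, 6, 7, 10, 9, 2]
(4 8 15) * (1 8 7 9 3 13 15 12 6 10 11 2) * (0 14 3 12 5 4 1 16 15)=(0 14 3 13)(1 8 5 4 7 9 12 6 10 11 2 16 15)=[14, 8, 16, 13, 7, 4, 10, 9, 5, 12, 11, 2, 6, 0, 3, 1, 15]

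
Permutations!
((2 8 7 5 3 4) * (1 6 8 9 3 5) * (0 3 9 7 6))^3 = (9)(0 2)(1 4)(3 7)(6 8) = ((9)(0 3 4 2 7 1)(6 8))^3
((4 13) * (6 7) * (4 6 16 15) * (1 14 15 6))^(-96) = ((1 14 15 4 13)(6 7 16))^(-96) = (16)(1 13 4 15 14)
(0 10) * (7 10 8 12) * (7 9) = (0 8 12 9 7 10) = [8, 1, 2, 3, 4, 5, 6, 10, 12, 7, 0, 11, 9]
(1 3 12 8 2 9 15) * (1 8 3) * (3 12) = (2 9 15 8) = [0, 1, 9, 3, 4, 5, 6, 7, 2, 15, 10, 11, 12, 13, 14, 8]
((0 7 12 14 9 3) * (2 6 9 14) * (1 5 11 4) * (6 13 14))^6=(0 6 2)(1 11)(3 14 12)(4 5)(7 9 13)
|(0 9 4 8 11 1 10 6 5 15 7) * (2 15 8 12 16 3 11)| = |(0 9 4 12 16 3 11 1 10 6 5 8 2 15 7)| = 15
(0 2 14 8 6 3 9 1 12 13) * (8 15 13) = (0 2 14 15 13)(1 12 8 6 3 9) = [2, 12, 14, 9, 4, 5, 3, 7, 6, 1, 10, 11, 8, 0, 15, 13]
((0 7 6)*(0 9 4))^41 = ((0 7 6 9 4))^41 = (0 7 6 9 4)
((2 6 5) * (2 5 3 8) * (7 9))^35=(2 8 3 6)(7 9)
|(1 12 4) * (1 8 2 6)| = |(1 12 4 8 2 6)| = 6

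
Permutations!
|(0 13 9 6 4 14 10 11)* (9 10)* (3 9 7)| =12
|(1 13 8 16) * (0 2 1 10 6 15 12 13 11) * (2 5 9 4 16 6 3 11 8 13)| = 24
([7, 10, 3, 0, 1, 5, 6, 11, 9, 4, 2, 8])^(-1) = [3, 4, 10, 2, 9, 5, 6, 0, 11, 8, 1, 7]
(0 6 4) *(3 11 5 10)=(0 6 4)(3 11 5 10)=[6, 1, 2, 11, 0, 10, 4, 7, 8, 9, 3, 5]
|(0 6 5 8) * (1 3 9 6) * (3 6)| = |(0 1 6 5 8)(3 9)| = 10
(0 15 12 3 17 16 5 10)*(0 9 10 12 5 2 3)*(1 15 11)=(0 11 1 15 5 12)(2 3 17 16)(9 10)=[11, 15, 3, 17, 4, 12, 6, 7, 8, 10, 9, 1, 0, 13, 14, 5, 2, 16]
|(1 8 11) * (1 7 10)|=|(1 8 11 7 10)|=5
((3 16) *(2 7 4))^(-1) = (2 4 7)(3 16) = ((2 7 4)(3 16))^(-1)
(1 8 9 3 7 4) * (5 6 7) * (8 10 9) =(1 10 9 3 5 6 7 4) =[0, 10, 2, 5, 1, 6, 7, 4, 8, 3, 9]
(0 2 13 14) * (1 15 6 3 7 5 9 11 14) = (0 2 13 1 15 6 3 7 5 9 11 14) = [2, 15, 13, 7, 4, 9, 3, 5, 8, 11, 10, 14, 12, 1, 0, 6]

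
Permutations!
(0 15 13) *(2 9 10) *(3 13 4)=(0 15 4 3 13)(2 9 10)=[15, 1, 9, 13, 3, 5, 6, 7, 8, 10, 2, 11, 12, 0, 14, 4]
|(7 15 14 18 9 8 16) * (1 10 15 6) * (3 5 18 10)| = |(1 3 5 18 9 8 16 7 6)(10 15 14)| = 9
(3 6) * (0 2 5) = [2, 1, 5, 6, 4, 0, 3] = (0 2 5)(3 6)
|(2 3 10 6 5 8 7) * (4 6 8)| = |(2 3 10 8 7)(4 6 5)| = 15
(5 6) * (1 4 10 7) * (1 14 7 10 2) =(1 4 2)(5 6)(7 14) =[0, 4, 1, 3, 2, 6, 5, 14, 8, 9, 10, 11, 12, 13, 7]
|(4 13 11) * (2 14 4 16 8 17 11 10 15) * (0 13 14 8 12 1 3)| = 12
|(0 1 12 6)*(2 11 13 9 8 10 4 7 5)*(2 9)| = 12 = |(0 1 12 6)(2 11 13)(4 7 5 9 8 10)|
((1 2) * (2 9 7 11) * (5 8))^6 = (1 9 7 11 2)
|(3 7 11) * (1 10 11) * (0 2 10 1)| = |(0 2 10 11 3 7)| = 6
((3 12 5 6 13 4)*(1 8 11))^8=(1 11 8)(3 5 13)(4 12 6)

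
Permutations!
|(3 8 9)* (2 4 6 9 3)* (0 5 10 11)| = 4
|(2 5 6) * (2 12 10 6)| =6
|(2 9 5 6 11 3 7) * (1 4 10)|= |(1 4 10)(2 9 5 6 11 3 7)|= 21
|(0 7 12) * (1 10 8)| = 3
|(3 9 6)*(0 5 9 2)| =6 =|(0 5 9 6 3 2)|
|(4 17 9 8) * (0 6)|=4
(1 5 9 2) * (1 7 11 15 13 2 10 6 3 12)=(1 5 9 10 6 3 12)(2 7 11 15 13)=[0, 5, 7, 12, 4, 9, 3, 11, 8, 10, 6, 15, 1, 2, 14, 13]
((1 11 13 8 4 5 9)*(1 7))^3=(1 8 9 11 4 7 13 5)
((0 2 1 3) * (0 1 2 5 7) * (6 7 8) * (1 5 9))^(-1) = ((0 9 1 3 5 8 6 7))^(-1) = (0 7 6 8 5 3 1 9)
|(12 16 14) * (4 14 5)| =5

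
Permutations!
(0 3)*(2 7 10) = (0 3)(2 7 10) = [3, 1, 7, 0, 4, 5, 6, 10, 8, 9, 2]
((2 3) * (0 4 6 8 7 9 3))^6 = (0 3 7 6)(2 9 8 4)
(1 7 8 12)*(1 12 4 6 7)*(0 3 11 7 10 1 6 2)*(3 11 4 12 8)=[11, 6, 0, 4, 2, 5, 10, 3, 12, 9, 1, 7, 8]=(0 11 7 3 4 2)(1 6 10)(8 12)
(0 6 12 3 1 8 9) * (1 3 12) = [6, 8, 2, 3, 4, 5, 1, 7, 9, 0, 10, 11, 12] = (12)(0 6 1 8 9)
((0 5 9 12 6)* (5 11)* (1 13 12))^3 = ((0 11 5 9 1 13 12 6))^3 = (0 9 12 11 1 6 5 13)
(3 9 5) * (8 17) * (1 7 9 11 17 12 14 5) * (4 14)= (1 7 9)(3 11 17 8 12 4 14 5)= [0, 7, 2, 11, 14, 3, 6, 9, 12, 1, 10, 17, 4, 13, 5, 15, 16, 8]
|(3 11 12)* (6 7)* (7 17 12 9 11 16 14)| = |(3 16 14 7 6 17 12)(9 11)| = 14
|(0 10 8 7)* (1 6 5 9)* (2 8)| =|(0 10 2 8 7)(1 6 5 9)| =20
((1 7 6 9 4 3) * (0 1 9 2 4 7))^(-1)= (0 1)(2 6 7 9 3 4)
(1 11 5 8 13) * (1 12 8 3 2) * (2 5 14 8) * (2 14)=(1 11 2)(3 5)(8 13 12 14)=[0, 11, 1, 5, 4, 3, 6, 7, 13, 9, 10, 2, 14, 12, 8]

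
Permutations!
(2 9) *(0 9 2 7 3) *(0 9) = [0, 1, 2, 9, 4, 5, 6, 3, 8, 7] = (3 9 7)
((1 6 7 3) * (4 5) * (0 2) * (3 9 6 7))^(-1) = ((0 2)(1 7 9 6 3)(4 5))^(-1) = (0 2)(1 3 6 9 7)(4 5)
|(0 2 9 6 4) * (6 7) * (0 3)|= 7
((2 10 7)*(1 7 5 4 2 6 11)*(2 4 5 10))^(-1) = (1 11 6 7)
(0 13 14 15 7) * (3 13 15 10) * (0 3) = [15, 1, 2, 13, 4, 5, 6, 3, 8, 9, 0, 11, 12, 14, 10, 7] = (0 15 7 3 13 14 10)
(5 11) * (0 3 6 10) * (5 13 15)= (0 3 6 10)(5 11 13 15)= [3, 1, 2, 6, 4, 11, 10, 7, 8, 9, 0, 13, 12, 15, 14, 5]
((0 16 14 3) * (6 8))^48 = ((0 16 14 3)(6 8))^48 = (16)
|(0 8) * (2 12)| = |(0 8)(2 12)| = 2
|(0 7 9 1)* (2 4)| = 4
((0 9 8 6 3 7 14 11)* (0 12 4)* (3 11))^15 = (14)(0 9 8 6 11 12 4)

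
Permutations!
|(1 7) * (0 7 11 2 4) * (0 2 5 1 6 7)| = |(1 11 5)(2 4)(6 7)| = 6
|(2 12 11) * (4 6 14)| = 3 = |(2 12 11)(4 6 14)|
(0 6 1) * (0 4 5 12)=[6, 4, 2, 3, 5, 12, 1, 7, 8, 9, 10, 11, 0]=(0 6 1 4 5 12)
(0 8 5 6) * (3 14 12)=(0 8 5 6)(3 14 12)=[8, 1, 2, 14, 4, 6, 0, 7, 5, 9, 10, 11, 3, 13, 12]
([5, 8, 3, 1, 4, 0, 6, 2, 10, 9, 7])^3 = [5, 7, 8, 10, 4, 0, 6, 1, 2, 9, 3]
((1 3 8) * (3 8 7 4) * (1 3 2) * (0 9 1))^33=(0 9 1 8 3 7 4 2)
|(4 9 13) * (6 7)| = |(4 9 13)(6 7)| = 6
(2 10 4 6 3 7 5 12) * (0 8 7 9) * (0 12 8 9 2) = (0 9 12)(2 10 4 6 3)(5 8 7) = [9, 1, 10, 2, 6, 8, 3, 5, 7, 12, 4, 11, 0]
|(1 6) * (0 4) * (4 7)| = 6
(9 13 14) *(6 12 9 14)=(14)(6 12 9 13)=[0, 1, 2, 3, 4, 5, 12, 7, 8, 13, 10, 11, 9, 6, 14]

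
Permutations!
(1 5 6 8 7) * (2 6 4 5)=(1 2 6 8 7)(4 5)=[0, 2, 6, 3, 5, 4, 8, 1, 7]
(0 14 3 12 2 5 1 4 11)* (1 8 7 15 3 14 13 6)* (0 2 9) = [13, 4, 5, 12, 11, 8, 1, 15, 7, 0, 10, 2, 9, 6, 14, 3] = (0 13 6 1 4 11 2 5 8 7 15 3 12 9)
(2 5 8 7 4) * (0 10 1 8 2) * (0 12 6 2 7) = (0 10 1 8)(2 5 7 4 12 6) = [10, 8, 5, 3, 12, 7, 2, 4, 0, 9, 1, 11, 6]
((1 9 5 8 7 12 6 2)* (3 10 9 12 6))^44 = (1 9 6 3 8)(2 10 7 12 5)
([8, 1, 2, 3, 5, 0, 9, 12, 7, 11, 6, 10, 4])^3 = (0 12)(4 8)(5 7)(6 10 11 9)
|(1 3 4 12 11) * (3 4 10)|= 4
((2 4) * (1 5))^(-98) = ((1 5)(2 4))^(-98) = (5)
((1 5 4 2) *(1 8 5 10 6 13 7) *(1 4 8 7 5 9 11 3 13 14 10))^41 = ((2 7 4)(3 13 5 8 9 11)(6 14 10))^41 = (2 4 7)(3 11 9 8 5 13)(6 10 14)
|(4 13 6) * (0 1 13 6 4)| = 5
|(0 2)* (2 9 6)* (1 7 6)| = 6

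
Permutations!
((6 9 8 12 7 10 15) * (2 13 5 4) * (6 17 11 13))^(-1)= (2 4 5 13 11 17 15 10 7 12 8 9 6)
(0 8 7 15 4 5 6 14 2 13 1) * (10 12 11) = (0 8 7 15 4 5 6 14 2 13 1)(10 12 11) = [8, 0, 13, 3, 5, 6, 14, 15, 7, 9, 12, 10, 11, 1, 2, 4]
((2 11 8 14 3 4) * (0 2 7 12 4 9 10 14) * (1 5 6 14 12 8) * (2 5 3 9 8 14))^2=((0 5 6 2 11 1 3 8)(4 7 14 9 10 12))^2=(0 6 11 3)(1 8 5 2)(4 14 10)(7 9 12)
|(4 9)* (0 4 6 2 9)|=|(0 4)(2 9 6)|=6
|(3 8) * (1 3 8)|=2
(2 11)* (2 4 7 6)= (2 11 4 7 6)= [0, 1, 11, 3, 7, 5, 2, 6, 8, 9, 10, 4]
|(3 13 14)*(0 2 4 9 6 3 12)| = 9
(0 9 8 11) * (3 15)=(0 9 8 11)(3 15)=[9, 1, 2, 15, 4, 5, 6, 7, 11, 8, 10, 0, 12, 13, 14, 3]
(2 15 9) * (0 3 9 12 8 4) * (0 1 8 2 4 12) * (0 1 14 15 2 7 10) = [3, 8, 2, 9, 14, 5, 6, 10, 12, 4, 0, 11, 7, 13, 15, 1] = (0 3 9 4 14 15 1 8 12 7 10)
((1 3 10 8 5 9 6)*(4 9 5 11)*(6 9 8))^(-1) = (1 6 10 3)(4 11 8) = ((1 3 10 6)(4 8 11))^(-1)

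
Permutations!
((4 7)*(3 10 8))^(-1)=((3 10 8)(4 7))^(-1)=(3 8 10)(4 7)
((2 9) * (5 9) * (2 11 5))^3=((5 9 11))^3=(11)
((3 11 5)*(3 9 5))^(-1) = (3 11)(5 9)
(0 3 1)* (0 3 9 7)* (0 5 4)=[9, 3, 2, 1, 0, 4, 6, 5, 8, 7]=(0 9 7 5 4)(1 3)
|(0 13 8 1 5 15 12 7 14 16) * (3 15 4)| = 12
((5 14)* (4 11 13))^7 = ((4 11 13)(5 14))^7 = (4 11 13)(5 14)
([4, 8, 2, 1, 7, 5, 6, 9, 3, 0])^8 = (9)(1 3 8)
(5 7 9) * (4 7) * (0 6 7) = (0 6 7 9 5 4) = [6, 1, 2, 3, 0, 4, 7, 9, 8, 5]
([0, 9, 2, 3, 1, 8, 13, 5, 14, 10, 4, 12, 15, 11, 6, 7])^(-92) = [0, 1, 2, 3, 4, 15, 8, 12, 7, 9, 10, 6, 13, 14, 5, 11]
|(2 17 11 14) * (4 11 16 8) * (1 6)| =|(1 6)(2 17 16 8 4 11 14)| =14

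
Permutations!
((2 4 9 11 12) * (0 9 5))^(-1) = (0 5 4 2 12 11 9)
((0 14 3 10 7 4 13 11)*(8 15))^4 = (15)(0 7)(3 13)(4 14)(10 11)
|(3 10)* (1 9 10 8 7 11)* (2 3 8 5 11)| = |(1 9 10 8 7 2 3 5 11)| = 9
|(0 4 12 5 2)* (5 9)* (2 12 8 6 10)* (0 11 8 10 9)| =|(0 4 10 2 11 8 6 9 5 12)| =10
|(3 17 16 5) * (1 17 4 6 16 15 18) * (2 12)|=20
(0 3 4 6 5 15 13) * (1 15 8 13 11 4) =[3, 15, 2, 1, 6, 8, 5, 7, 13, 9, 10, 4, 12, 0, 14, 11] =(0 3 1 15 11 4 6 5 8 13)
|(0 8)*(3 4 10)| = |(0 8)(3 4 10)| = 6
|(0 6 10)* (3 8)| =|(0 6 10)(3 8)| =6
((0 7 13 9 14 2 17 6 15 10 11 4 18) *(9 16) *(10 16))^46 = (0 11 7 4 13 18 10)(2 16 17 9 6 14 15)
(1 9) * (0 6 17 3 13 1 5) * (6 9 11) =(0 9 5)(1 11 6 17 3 13) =[9, 11, 2, 13, 4, 0, 17, 7, 8, 5, 10, 6, 12, 1, 14, 15, 16, 3]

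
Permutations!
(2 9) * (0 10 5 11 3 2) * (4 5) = (0 10 4 5 11 3 2 9) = [10, 1, 9, 2, 5, 11, 6, 7, 8, 0, 4, 3]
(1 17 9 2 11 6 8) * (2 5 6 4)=(1 17 9 5 6 8)(2 11 4)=[0, 17, 11, 3, 2, 6, 8, 7, 1, 5, 10, 4, 12, 13, 14, 15, 16, 9]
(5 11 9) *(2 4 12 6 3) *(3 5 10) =(2 4 12 6 5 11 9 10 3) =[0, 1, 4, 2, 12, 11, 5, 7, 8, 10, 3, 9, 6]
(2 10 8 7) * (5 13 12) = (2 10 8 7)(5 13 12) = [0, 1, 10, 3, 4, 13, 6, 2, 7, 9, 8, 11, 5, 12]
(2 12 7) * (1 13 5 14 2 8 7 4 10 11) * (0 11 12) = [11, 13, 0, 3, 10, 14, 6, 8, 7, 9, 12, 1, 4, 5, 2] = (0 11 1 13 5 14 2)(4 10 12)(7 8)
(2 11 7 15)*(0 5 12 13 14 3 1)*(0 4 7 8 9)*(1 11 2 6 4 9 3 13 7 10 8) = (0 5 12 7 15 6 4 10 8 3 11 1 9)(13 14) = [5, 9, 2, 11, 10, 12, 4, 15, 3, 0, 8, 1, 7, 14, 13, 6]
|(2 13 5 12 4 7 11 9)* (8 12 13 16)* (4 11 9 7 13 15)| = |(2 16 8 12 11 7 9)(4 13 5 15)| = 28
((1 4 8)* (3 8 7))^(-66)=(1 8 3 7 4)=((1 4 7 3 8))^(-66)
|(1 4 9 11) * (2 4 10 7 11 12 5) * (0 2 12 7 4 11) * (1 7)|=|(0 2 11 7)(1 10 4 9)(5 12)|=4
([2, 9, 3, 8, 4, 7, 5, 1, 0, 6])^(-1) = [8, 7, 0, 2, 4, 6, 9, 5, 3, 1]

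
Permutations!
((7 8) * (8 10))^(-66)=(10)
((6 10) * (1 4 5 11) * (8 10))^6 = (1 5)(4 11)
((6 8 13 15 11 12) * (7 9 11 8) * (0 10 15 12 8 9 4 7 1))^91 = ((0 10 15 9 11 8 13 12 6 1)(4 7))^91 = (0 10 15 9 11 8 13 12 6 1)(4 7)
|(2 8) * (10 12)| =2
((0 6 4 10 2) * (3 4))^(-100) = ((0 6 3 4 10 2))^(-100) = (0 3 10)(2 6 4)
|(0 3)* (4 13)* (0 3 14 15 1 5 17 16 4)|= |(0 14 15 1 5 17 16 4 13)|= 9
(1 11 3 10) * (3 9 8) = (1 11 9 8 3 10) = [0, 11, 2, 10, 4, 5, 6, 7, 3, 8, 1, 9]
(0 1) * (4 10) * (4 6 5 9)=(0 1)(4 10 6 5 9)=[1, 0, 2, 3, 10, 9, 5, 7, 8, 4, 6]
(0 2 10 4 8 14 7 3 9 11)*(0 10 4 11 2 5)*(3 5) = (0 3 9 2 4 8 14 7 5)(10 11) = [3, 1, 4, 9, 8, 0, 6, 5, 14, 2, 11, 10, 12, 13, 7]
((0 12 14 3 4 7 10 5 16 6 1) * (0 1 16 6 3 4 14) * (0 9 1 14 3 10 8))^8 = ((0 12 9 1 14 4 7 8)(5 6 16 10))^8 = (16)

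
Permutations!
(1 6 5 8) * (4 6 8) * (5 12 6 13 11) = [0, 8, 2, 3, 13, 4, 12, 7, 1, 9, 10, 5, 6, 11] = (1 8)(4 13 11 5)(6 12)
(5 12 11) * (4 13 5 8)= (4 13 5 12 11 8)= [0, 1, 2, 3, 13, 12, 6, 7, 4, 9, 10, 8, 11, 5]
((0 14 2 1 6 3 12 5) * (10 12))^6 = ((0 14 2 1 6 3 10 12 5))^6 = (0 10 1)(2 5 3)(6 14 12)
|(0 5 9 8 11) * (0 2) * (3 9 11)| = 12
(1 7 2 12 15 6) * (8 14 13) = (1 7 2 12 15 6)(8 14 13) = [0, 7, 12, 3, 4, 5, 1, 2, 14, 9, 10, 11, 15, 8, 13, 6]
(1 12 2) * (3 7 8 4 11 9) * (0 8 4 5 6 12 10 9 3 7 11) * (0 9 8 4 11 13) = (0 4 9 7 11 3 13)(1 10 8 5 6 12 2) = [4, 10, 1, 13, 9, 6, 12, 11, 5, 7, 8, 3, 2, 0]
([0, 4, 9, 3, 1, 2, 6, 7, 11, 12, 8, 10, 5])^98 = (2 12)(5 9)(8 10 11)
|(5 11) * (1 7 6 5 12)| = |(1 7 6 5 11 12)| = 6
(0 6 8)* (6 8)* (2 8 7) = (0 7 2 8) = [7, 1, 8, 3, 4, 5, 6, 2, 0]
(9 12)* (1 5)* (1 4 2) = (1 5 4 2)(9 12) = [0, 5, 1, 3, 2, 4, 6, 7, 8, 12, 10, 11, 9]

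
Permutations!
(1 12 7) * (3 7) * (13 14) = (1 12 3 7)(13 14) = [0, 12, 2, 7, 4, 5, 6, 1, 8, 9, 10, 11, 3, 14, 13]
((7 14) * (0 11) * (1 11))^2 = (14)(0 11 1)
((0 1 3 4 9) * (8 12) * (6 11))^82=((0 1 3 4 9)(6 11)(8 12))^82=(12)(0 3 9 1 4)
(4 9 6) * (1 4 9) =[0, 4, 2, 3, 1, 5, 9, 7, 8, 6] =(1 4)(6 9)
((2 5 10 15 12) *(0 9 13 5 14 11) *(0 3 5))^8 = (15)(0 13 9) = ((0 9 13)(2 14 11 3 5 10 15 12))^8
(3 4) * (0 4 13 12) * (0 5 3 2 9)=(0 4 2 9)(3 13 12 5)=[4, 1, 9, 13, 2, 3, 6, 7, 8, 0, 10, 11, 5, 12]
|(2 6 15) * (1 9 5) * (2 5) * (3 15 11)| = |(1 9 2 6 11 3 15 5)| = 8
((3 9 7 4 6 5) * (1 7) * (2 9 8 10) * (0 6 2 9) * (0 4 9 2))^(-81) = (0 4 2 10 8 3 5 6)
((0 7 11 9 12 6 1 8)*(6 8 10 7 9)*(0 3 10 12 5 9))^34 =((1 12 8 3 10 7 11 6)(5 9))^34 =(1 8 10 11)(3 7 6 12)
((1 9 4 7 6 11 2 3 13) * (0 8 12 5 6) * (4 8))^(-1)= ((0 4 7)(1 9 8 12 5 6 11 2 3 13))^(-1)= (0 7 4)(1 13 3 2 11 6 5 12 8 9)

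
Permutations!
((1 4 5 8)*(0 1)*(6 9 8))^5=(0 9 5 1 8 6 4)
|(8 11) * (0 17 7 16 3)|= |(0 17 7 16 3)(8 11)|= 10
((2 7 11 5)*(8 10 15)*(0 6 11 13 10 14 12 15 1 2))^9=(0 6 11 5)(1 10 13 7 2)(8 14 12 15)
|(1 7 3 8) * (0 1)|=5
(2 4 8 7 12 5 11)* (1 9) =(1 9)(2 4 8 7 12 5 11) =[0, 9, 4, 3, 8, 11, 6, 12, 7, 1, 10, 2, 5]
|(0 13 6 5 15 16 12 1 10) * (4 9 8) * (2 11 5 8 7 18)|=16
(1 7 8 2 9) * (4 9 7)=(1 4 9)(2 7 8)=[0, 4, 7, 3, 9, 5, 6, 8, 2, 1]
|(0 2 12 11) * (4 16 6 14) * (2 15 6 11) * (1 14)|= |(0 15 6 1 14 4 16 11)(2 12)|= 8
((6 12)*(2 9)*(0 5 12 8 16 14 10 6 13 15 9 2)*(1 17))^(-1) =(0 9 15 13 12 5)(1 17)(6 10 14 16 8)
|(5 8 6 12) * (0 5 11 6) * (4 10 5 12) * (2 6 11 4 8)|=8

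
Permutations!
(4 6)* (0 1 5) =(0 1 5)(4 6) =[1, 5, 2, 3, 6, 0, 4]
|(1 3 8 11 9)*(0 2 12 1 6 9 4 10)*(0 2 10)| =|(0 10 2 12 1 3 8 11 4)(6 9)| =18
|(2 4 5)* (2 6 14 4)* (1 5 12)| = 6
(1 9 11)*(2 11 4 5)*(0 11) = (0 11 1 9 4 5 2) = [11, 9, 0, 3, 5, 2, 6, 7, 8, 4, 10, 1]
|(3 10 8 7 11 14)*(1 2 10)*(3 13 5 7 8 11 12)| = |(1 2 10 11 14 13 5 7 12 3)| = 10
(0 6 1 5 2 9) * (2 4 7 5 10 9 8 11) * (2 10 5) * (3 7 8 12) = [6, 5, 12, 7, 8, 4, 1, 2, 11, 0, 9, 10, 3] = (0 6 1 5 4 8 11 10 9)(2 12 3 7)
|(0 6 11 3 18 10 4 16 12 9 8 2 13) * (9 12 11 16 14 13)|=30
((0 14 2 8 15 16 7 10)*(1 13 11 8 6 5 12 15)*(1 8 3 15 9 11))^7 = (0 11 14 3 2 15 6 16 5 7 12 10 9)(1 13)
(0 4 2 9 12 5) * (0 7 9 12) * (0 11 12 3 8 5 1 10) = (0 4 2 3 8 5 7 9 11 12 1 10) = [4, 10, 3, 8, 2, 7, 6, 9, 5, 11, 0, 12, 1]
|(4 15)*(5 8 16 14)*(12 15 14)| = 7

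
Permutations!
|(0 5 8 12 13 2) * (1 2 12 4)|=6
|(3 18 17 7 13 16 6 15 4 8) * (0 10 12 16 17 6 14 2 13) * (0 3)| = |(0 10 12 16 14 2 13 17 7 3 18 6 15 4 8)| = 15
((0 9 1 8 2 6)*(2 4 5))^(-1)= (0 6 2 5 4 8 1 9)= ((0 9 1 8 4 5 2 6))^(-1)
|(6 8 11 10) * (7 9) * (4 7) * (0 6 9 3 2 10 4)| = 10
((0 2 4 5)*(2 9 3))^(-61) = (0 5 4 2 3 9) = ((0 9 3 2 4 5))^(-61)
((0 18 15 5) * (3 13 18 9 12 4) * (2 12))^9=(0 5 15 18 13 3 4 12 2 9)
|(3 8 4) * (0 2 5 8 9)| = 7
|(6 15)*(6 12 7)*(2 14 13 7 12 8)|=|(2 14 13 7 6 15 8)|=7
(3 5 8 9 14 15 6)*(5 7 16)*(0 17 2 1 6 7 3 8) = (0 17 2 1 6 8 9 14 15 7 16 5) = [17, 6, 1, 3, 4, 0, 8, 16, 9, 14, 10, 11, 12, 13, 15, 7, 5, 2]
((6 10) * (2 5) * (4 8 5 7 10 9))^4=(2 9)(4 7)(5 6)(8 10)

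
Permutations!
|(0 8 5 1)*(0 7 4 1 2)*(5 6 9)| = 6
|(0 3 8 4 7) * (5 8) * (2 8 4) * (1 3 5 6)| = |(0 5 4 7)(1 3 6)(2 8)| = 12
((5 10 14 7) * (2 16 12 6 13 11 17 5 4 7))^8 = (2 10 17 13 12)(5 11 6 16 14)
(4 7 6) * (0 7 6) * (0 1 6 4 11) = (0 7 1 6 11) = [7, 6, 2, 3, 4, 5, 11, 1, 8, 9, 10, 0]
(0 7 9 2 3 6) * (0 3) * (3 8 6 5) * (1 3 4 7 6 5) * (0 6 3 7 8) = (0 3 1 7 9 2 6)(4 8 5) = [3, 7, 6, 1, 8, 4, 0, 9, 5, 2]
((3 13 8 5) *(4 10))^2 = (3 8)(5 13)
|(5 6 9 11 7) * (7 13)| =|(5 6 9 11 13 7)| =6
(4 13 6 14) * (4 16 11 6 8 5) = (4 13 8 5)(6 14 16 11) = [0, 1, 2, 3, 13, 4, 14, 7, 5, 9, 10, 6, 12, 8, 16, 15, 11]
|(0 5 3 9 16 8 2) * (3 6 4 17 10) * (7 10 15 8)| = 40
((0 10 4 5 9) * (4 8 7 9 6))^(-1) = (0 9 7 8 10)(4 6 5)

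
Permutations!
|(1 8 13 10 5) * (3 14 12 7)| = 20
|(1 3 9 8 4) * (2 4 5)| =|(1 3 9 8 5 2 4)| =7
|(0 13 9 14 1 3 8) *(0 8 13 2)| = |(0 2)(1 3 13 9 14)| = 10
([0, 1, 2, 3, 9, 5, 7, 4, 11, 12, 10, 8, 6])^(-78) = [0, 1, 2, 3, 12, 5, 4, 9, 8, 6, 10, 11, 7]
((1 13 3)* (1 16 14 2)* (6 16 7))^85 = (1 16 3 2 6 13 14 7)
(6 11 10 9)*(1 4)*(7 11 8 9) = (1 4)(6 8 9)(7 11 10) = [0, 4, 2, 3, 1, 5, 8, 11, 9, 6, 7, 10]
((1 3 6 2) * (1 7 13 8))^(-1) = ((1 3 6 2 7 13 8))^(-1) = (1 8 13 7 2 6 3)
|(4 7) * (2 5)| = 2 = |(2 5)(4 7)|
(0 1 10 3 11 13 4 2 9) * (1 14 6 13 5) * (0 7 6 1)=(0 14 1 10 3 11 5)(2 9 7 6 13 4)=[14, 10, 9, 11, 2, 0, 13, 6, 8, 7, 3, 5, 12, 4, 1]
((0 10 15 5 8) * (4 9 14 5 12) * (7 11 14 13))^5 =(0 9 5 12 11 10 13 8 4 14 15 7)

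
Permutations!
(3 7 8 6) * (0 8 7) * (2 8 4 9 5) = (0 4 9 5 2 8 6 3) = [4, 1, 8, 0, 9, 2, 3, 7, 6, 5]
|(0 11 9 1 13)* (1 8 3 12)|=8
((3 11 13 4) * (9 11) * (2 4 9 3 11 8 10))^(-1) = ((2 4 11 13 9 8 10))^(-1) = (2 10 8 9 13 11 4)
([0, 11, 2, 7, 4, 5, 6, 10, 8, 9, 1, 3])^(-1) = (1 10 7 3 11)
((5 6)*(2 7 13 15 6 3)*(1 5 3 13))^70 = ((1 5 13 15 6 3 2 7))^70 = (1 2 6 13)(3 15 5 7)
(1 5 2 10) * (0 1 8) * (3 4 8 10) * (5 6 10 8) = (0 1 6 10 8)(2 3 4 5) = [1, 6, 3, 4, 5, 2, 10, 7, 0, 9, 8]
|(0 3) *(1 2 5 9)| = 4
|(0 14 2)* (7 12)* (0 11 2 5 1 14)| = 6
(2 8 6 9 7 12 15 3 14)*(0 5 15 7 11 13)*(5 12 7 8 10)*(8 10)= (0 12 10 5 15 3 14 2 8 6 9 11 13)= [12, 1, 8, 14, 4, 15, 9, 7, 6, 11, 5, 13, 10, 0, 2, 3]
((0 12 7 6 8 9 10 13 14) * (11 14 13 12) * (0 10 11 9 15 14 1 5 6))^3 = (0 1 8 10)(5 15 12 9)(6 14 7 11)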